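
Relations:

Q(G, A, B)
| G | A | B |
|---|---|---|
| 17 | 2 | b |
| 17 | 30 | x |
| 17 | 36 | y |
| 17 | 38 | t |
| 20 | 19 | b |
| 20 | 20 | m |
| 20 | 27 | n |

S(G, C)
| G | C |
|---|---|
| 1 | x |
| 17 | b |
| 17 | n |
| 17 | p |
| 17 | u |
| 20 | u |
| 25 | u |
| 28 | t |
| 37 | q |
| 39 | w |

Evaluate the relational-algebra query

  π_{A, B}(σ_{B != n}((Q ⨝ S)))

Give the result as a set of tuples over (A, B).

Natural join on G: {(17, 2, b, b), (17, 2, b, n), (17, 2, b, p), (17, 2, b, u), (17, 30, x, b), (17, 30, x, n), (17, 30, x, p), (17, 30, x, u), (17, 36, y, b), (17, 36, y, n), (17, 36, y, p), (17, 36, y, u), (17, 38, t, b), (17, 38, t, n), (17, 38, t, p), (17, 38, t, u), (20, 19, b, u), (20, 20, m, u), (20, 27, n, u)}
σ[B != n]: keep tuples satisfying B != n → {(17, 2, b, b), (17, 2, b, n), (17, 2, b, p), (17, 2, b, u), (17, 30, x, b), (17, 30, x, n), (17, 30, x, p), (17, 30, x, u), (17, 36, y, b), (17, 36, y, n), (17, 36, y, p), (17, 36, y, u), (17, 38, t, b), (17, 38, t, n), (17, 38, t, p), (17, 38, t, u), (20, 19, b, u), (20, 20, m, u)}
π_{A, B} gives {(19, b), (2, b), (20, m), (30, x), (36, y), (38, t)} (12 duplicate(s) eliminated).

{(19, b), (2, b), (20, m), (30, x), (36, y), (38, t)}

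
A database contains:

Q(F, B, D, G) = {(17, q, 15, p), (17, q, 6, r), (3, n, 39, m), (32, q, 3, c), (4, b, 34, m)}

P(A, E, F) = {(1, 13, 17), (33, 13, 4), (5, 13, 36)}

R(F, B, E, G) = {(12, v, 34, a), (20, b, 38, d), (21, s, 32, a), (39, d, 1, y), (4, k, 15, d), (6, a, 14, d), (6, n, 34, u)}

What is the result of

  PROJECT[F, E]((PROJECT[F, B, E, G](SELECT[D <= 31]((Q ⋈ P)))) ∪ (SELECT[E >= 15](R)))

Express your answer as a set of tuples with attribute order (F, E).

Joining Q and P on F yields {(17, q, 15, p, 1, 13), (17, q, 6, r, 1, 13), (4, b, 34, m, 33, 13)}.
Filtering on D <= 31 leaves {(17, q, 15, p, 1, 13), (17, q, 6, r, 1, 13)}.
Projecting to F, B, E, G: {(17, q, 13, p), (17, q, 13, r)}
Filtering on E >= 15 leaves {(12, v, 34, a), (20, b, 38, d), (21, s, 32, a), (4, k, 15, d), (6, n, 34, u)}.
Taking the union: {(12, v, 34, a), (17, q, 13, p), (17, q, 13, r), (20, b, 38, d), (21, s, 32, a), (4, k, 15, d), (6, n, 34, u)}
Projecting to F, E (1 duplicate(s) eliminated): {(12, 34), (17, 13), (20, 38), (21, 32), (4, 15), (6, 34)}

{(12, 34), (17, 13), (20, 38), (21, 32), (4, 15), (6, 34)}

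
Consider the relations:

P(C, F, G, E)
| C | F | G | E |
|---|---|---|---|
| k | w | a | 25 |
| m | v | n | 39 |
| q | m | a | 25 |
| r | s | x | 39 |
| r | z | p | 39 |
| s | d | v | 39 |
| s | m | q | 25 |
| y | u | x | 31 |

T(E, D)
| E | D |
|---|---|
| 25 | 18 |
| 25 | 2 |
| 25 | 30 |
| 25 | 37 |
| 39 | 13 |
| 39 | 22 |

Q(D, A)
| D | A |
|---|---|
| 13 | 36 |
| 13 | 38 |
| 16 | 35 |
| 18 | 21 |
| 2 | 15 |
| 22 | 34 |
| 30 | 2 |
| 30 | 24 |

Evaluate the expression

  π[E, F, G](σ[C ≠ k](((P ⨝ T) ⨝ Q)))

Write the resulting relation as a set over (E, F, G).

Joining P and T on E yields {(k, w, a, 25, 18), (k, w, a, 25, 2), (k, w, a, 25, 30), (k, w, a, 25, 37), (m, v, n, 39, 13), (m, v, n, 39, 22), (q, m, a, 25, 18), (q, m, a, 25, 2), (q, m, a, 25, 30), (q, m, a, 25, 37), (r, s, x, 39, 13), (r, s, x, 39, 22), (r, z, p, 39, 13), (r, z, p, 39, 22), (s, d, v, 39, 13), (s, d, v, 39, 22), (s, m, q, 25, 18), (s, m, q, 25, 2), (s, m, q, 25, 30), (s, m, q, 25, 37)}.
Joining (P ⨝ T) and Q on D yields {(k, w, a, 25, 18, 21), (k, w, a, 25, 2, 15), (k, w, a, 25, 30, 2), (k, w, a, 25, 30, 24), (m, v, n, 39, 13, 36), (m, v, n, 39, 13, 38), (m, v, n, 39, 22, 34), (q, m, a, 25, 18, 21), (q, m, a, 25, 2, 15), (q, m, a, 25, 30, 2), (q, m, a, 25, 30, 24), (r, s, x, 39, 13, 36), (r, s, x, 39, 13, 38), (r, s, x, 39, 22, 34), (r, z, p, 39, 13, 36), (r, z, p, 39, 13, 38), (r, z, p, 39, 22, 34), (s, d, v, 39, 13, 36), (s, d, v, 39, 13, 38), (s, d, v, 39, 22, 34), (s, m, q, 25, 18, 21), (s, m, q, 25, 2, 15), (s, m, q, 25, 30, 2), (s, m, q, 25, 30, 24)}.
Filtering on C ≠ k leaves {(m, v, n, 39, 13, 36), (m, v, n, 39, 13, 38), (m, v, n, 39, 22, 34), (q, m, a, 25, 18, 21), (q, m, a, 25, 2, 15), (q, m, a, 25, 30, 2), (q, m, a, 25, 30, 24), (r, s, x, 39, 13, 36), (r, s, x, 39, 13, 38), (r, s, x, 39, 22, 34), (r, z, p, 39, 13, 36), (r, z, p, 39, 13, 38), (r, z, p, 39, 22, 34), (s, d, v, 39, 13, 36), (s, d, v, 39, 13, 38), (s, d, v, 39, 22, 34), (s, m, q, 25, 18, 21), (s, m, q, 25, 2, 15), (s, m, q, 25, 30, 2), (s, m, q, 25, 30, 24)}.
π[E, F, G]: project onto (E, F, G) (14 duplicate(s) eliminated) → {(25, m, a), (25, m, q), (39, d, v), (39, s, x), (39, v, n), (39, z, p)}

{(25, m, a), (25, m, q), (39, d, v), (39, s, x), (39, v, n), (39, z, p)}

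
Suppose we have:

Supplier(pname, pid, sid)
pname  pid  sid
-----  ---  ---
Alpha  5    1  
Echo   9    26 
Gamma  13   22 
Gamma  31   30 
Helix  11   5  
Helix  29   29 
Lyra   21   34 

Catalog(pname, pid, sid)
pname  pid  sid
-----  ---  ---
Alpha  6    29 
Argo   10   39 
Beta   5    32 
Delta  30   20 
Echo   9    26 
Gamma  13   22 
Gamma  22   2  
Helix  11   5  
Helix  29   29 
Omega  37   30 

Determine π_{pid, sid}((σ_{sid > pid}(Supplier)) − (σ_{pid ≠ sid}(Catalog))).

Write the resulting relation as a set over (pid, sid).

{(21, 34)}

Apply σ_{sid > pid}; surviving tuples: {(Echo, 9, 26), (Gamma, 13, 22), (Lyra, 21, 34)}
Apply σ_{pid ≠ sid}; surviving tuples: {(Alpha, 6, 29), (Argo, 10, 39), (Beta, 5, 32), (Delta, 30, 20), (Echo, 9, 26), (Gamma, 13, 22), (Gamma, 22, 2), (Helix, 11, 5), (Omega, 37, 30)}
Difference: {(Echo, 9, 26), (Gamma, 13, 22), (Lyra, 21, 34)} with {(Alpha, 6, 29), (Argo, 10, 39), (Beta, 5, 32), (Delta, 30, 20), (Echo, 9, 26), (Gamma, 13, 22), (Gamma, 22, 2), (Helix, 11, 5), (Omega, 37, 30)} → {(Lyra, 21, 34)}
π_{pid, sid} gives {(21, 34)}.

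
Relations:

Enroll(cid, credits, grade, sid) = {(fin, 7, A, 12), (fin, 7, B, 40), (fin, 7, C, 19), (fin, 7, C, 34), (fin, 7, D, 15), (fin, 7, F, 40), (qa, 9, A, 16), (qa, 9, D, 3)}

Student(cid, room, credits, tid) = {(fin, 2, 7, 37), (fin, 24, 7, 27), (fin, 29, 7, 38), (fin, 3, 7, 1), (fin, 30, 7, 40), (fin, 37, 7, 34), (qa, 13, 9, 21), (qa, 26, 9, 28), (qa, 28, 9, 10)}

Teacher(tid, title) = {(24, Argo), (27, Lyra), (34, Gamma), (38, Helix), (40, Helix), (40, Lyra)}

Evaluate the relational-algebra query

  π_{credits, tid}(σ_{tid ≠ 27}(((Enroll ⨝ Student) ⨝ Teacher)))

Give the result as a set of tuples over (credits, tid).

{(7, 34), (7, 38), (7, 40)}

Enroll ⋈ Student (natural join on cid, credits): {(fin, 7, A, 12, 2, 37), (fin, 7, A, 12, 24, 27), (fin, 7, A, 12, 29, 38), (fin, 7, A, 12, 3, 1), (fin, 7, A, 12, 30, 40), (fin, 7, A, 12, 37, 34), (fin, 7, B, 40, 2, 37), (fin, 7, B, 40, 24, 27), (fin, 7, B, 40, 29, 38), (fin, 7, B, 40, 3, 1), (fin, 7, B, 40, 30, 40), (fin, 7, B, 40, 37, 34), (fin, 7, C, 19, 2, 37), (fin, 7, C, 19, 24, 27), (fin, 7, C, 19, 29, 38), (fin, 7, C, 19, 3, 1), (fin, 7, C, 19, 30, 40), (fin, 7, C, 19, 37, 34), (fin, 7, C, 34, 2, 37), (fin, 7, C, 34, 24, 27), (fin, 7, C, 34, 29, 38), (fin, 7, C, 34, 3, 1), (fin, 7, C, 34, 30, 40), (fin, 7, C, 34, 37, 34), (fin, 7, D, 15, 2, 37), (fin, 7, D, 15, 24, 27), (fin, 7, D, 15, 29, 38), (fin, 7, D, 15, 3, 1), (fin, 7, D, 15, 30, 40), (fin, 7, D, 15, 37, 34), (fin, 7, F, 40, 2, 37), (fin, 7, F, 40, 24, 27), (fin, 7, F, 40, 29, 38), (fin, 7, F, 40, 3, 1), (fin, 7, F, 40, 30, 40), (fin, 7, F, 40, 37, 34), (qa, 9, A, 16, 13, 21), (qa, 9, A, 16, 26, 28), (qa, 9, A, 16, 28, 10), (qa, 9, D, 3, 13, 21), (qa, 9, D, 3, 26, 28), (qa, 9, D, 3, 28, 10)}
(Enroll ⨝ Student) ⋈ Teacher (natural join on tid): {(fin, 7, A, 12, 24, 27, Lyra), (fin, 7, A, 12, 29, 38, Helix), (fin, 7, A, 12, 30, 40, Helix), (fin, 7, A, 12, 30, 40, Lyra), (fin, 7, A, 12, 37, 34, Gamma), (fin, 7, B, 40, 24, 27, Lyra), (fin, 7, B, 40, 29, 38, Helix), (fin, 7, B, 40, 30, 40, Helix), (fin, 7, B, 40, 30, 40, Lyra), (fin, 7, B, 40, 37, 34, Gamma), (fin, 7, C, 19, 24, 27, Lyra), (fin, 7, C, 19, 29, 38, Helix), (fin, 7, C, 19, 30, 40, Helix), (fin, 7, C, 19, 30, 40, Lyra), (fin, 7, C, 19, 37, 34, Gamma), (fin, 7, C, 34, 24, 27, Lyra), (fin, 7, C, 34, 29, 38, Helix), (fin, 7, C, 34, 30, 40, Helix), (fin, 7, C, 34, 30, 40, Lyra), (fin, 7, C, 34, 37, 34, Gamma), (fin, 7, D, 15, 24, 27, Lyra), (fin, 7, D, 15, 29, 38, Helix), (fin, 7, D, 15, 30, 40, Helix), (fin, 7, D, 15, 30, 40, Lyra), (fin, 7, D, 15, 37, 34, Gamma), (fin, 7, F, 40, 24, 27, Lyra), (fin, 7, F, 40, 29, 38, Helix), (fin, 7, F, 40, 30, 40, Helix), (fin, 7, F, 40, 30, 40, Lyra), (fin, 7, F, 40, 37, 34, Gamma)}
Filtering on tid ≠ 27 leaves {(fin, 7, A, 12, 29, 38, Helix), (fin, 7, A, 12, 30, 40, Helix), (fin, 7, A, 12, 30, 40, Lyra), (fin, 7, A, 12, 37, 34, Gamma), (fin, 7, B, 40, 29, 38, Helix), (fin, 7, B, 40, 30, 40, Helix), (fin, 7, B, 40, 30, 40, Lyra), (fin, 7, B, 40, 37, 34, Gamma), (fin, 7, C, 19, 29, 38, Helix), (fin, 7, C, 19, 30, 40, Helix), (fin, 7, C, 19, 30, 40, Lyra), (fin, 7, C, 19, 37, 34, Gamma), (fin, 7, C, 34, 29, 38, Helix), (fin, 7, C, 34, 30, 40, Helix), (fin, 7, C, 34, 30, 40, Lyra), (fin, 7, C, 34, 37, 34, Gamma), (fin, 7, D, 15, 29, 38, Helix), (fin, 7, D, 15, 30, 40, Helix), (fin, 7, D, 15, 30, 40, Lyra), (fin, 7, D, 15, 37, 34, Gamma), (fin, 7, F, 40, 29, 38, Helix), (fin, 7, F, 40, 30, 40, Helix), (fin, 7, F, 40, 30, 40, Lyra), (fin, 7, F, 40, 37, 34, Gamma)}.
π_{credits, tid} gives {(7, 34), (7, 38), (7, 40)} (21 duplicate(s) eliminated).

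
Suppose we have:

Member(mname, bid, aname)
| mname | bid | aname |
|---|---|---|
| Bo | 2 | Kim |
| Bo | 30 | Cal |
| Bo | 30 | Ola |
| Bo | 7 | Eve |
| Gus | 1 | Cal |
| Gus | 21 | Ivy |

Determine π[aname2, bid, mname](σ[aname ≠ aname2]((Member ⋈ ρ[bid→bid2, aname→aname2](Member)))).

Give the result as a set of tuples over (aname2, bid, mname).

{(Cal, 2, Bo), (Cal, 21, Gus), (Cal, 30, Bo), (Cal, 7, Bo), (Eve, 2, Bo), (Eve, 30, Bo), (Ivy, 1, Gus), (Kim, 30, Bo), (Kim, 7, Bo), (Ola, 2, Bo), (Ola, 30, Bo), (Ola, 7, Bo)}

ρ[bid→bid2, aname→aname2]: schema becomes (mname, bid2, aname2); tuples unchanged.
Member ⋈ ρ[bid→bid2, aname→aname2](Member) (natural join on mname): {(Bo, 2, Kim, 2, Kim), (Bo, 2, Kim, 30, Cal), (Bo, 2, Kim, 30, Ola), (Bo, 2, Kim, 7, Eve), (Bo, 30, Cal, 2, Kim), (Bo, 30, Cal, 30, Cal), (Bo, 30, Cal, 30, Ola), (Bo, 30, Cal, 7, Eve), (Bo, 30, Ola, 2, Kim), (Bo, 30, Ola, 30, Cal), (Bo, 30, Ola, 30, Ola), (Bo, 30, Ola, 7, Eve), (Bo, 7, Eve, 2, Kim), (Bo, 7, Eve, 30, Cal), (Bo, 7, Eve, 30, Ola), (Bo, 7, Eve, 7, Eve), (Gus, 1, Cal, 1, Cal), (Gus, 1, Cal, 21, Ivy), (Gus, 21, Ivy, 1, Cal), (Gus, 21, Ivy, 21, Ivy)}
Filtering on aname ≠ aname2 leaves {(Bo, 2, Kim, 30, Cal), (Bo, 2, Kim, 30, Ola), (Bo, 2, Kim, 7, Eve), (Bo, 30, Cal, 2, Kim), (Bo, 30, Cal, 30, Ola), (Bo, 30, Cal, 7, Eve), (Bo, 30, Ola, 2, Kim), (Bo, 30, Ola, 30, Cal), (Bo, 30, Ola, 7, Eve), (Bo, 7, Eve, 2, Kim), (Bo, 7, Eve, 30, Cal), (Bo, 7, Eve, 30, Ola), (Gus, 1, Cal, 21, Ivy), (Gus, 21, Ivy, 1, Cal)}.
Projecting to aname2, bid, mname (2 duplicate(s) eliminated): {(Cal, 2, Bo), (Cal, 21, Gus), (Cal, 30, Bo), (Cal, 7, Bo), (Eve, 2, Bo), (Eve, 30, Bo), (Ivy, 1, Gus), (Kim, 30, Bo), (Kim, 7, Bo), (Ola, 2, Bo), (Ola, 30, Bo), (Ola, 7, Bo)}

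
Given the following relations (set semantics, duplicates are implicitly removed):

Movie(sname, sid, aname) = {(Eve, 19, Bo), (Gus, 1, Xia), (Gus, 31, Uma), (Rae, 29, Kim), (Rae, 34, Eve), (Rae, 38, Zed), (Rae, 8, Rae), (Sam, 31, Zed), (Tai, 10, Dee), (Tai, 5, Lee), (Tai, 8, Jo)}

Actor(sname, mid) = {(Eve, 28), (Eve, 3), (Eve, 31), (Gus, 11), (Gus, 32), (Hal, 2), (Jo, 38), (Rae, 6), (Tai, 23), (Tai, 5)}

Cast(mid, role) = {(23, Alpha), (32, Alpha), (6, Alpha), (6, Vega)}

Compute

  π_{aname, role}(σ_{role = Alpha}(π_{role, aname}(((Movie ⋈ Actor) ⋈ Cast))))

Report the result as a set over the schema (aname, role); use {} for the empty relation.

Movie ⋈ Actor (natural join on sname): {(Eve, 19, Bo, 28), (Eve, 19, Bo, 3), (Eve, 19, Bo, 31), (Gus, 1, Xia, 11), (Gus, 1, Xia, 32), (Gus, 31, Uma, 11), (Gus, 31, Uma, 32), (Rae, 29, Kim, 6), (Rae, 34, Eve, 6), (Rae, 38, Zed, 6), (Rae, 8, Rae, 6), (Tai, 10, Dee, 23), (Tai, 10, Dee, 5), (Tai, 5, Lee, 23), (Tai, 5, Lee, 5), (Tai, 8, Jo, 23), (Tai, 8, Jo, 5)}
(Movie ⋈ Actor) ⋈ Cast (natural join on mid): {(Gus, 1, Xia, 32, Alpha), (Gus, 31, Uma, 32, Alpha), (Rae, 29, Kim, 6, Alpha), (Rae, 29, Kim, 6, Vega), (Rae, 34, Eve, 6, Alpha), (Rae, 34, Eve, 6, Vega), (Rae, 38, Zed, 6, Alpha), (Rae, 38, Zed, 6, Vega), (Rae, 8, Rae, 6, Alpha), (Rae, 8, Rae, 6, Vega), (Tai, 10, Dee, 23, Alpha), (Tai, 5, Lee, 23, Alpha), (Tai, 8, Jo, 23, Alpha)}
Projecting to role, aname: {(Alpha, Dee), (Alpha, Eve), (Alpha, Jo), (Alpha, Kim), (Alpha, Lee), (Alpha, Rae), (Alpha, Uma), (Alpha, Xia), (Alpha, Zed), (Vega, Eve), (Vega, Kim), (Vega, Rae), (Vega, Zed)}
Apply σ_{role = Alpha}; surviving tuples: {(Alpha, Dee), (Alpha, Eve), (Alpha, Jo), (Alpha, Kim), (Alpha, Lee), (Alpha, Rae), (Alpha, Uma), (Alpha, Xia), (Alpha, Zed)}
Projecting to aname, role: {(Dee, Alpha), (Eve, Alpha), (Jo, Alpha), (Kim, Alpha), (Lee, Alpha), (Rae, Alpha), (Uma, Alpha), (Xia, Alpha), (Zed, Alpha)}

{(Dee, Alpha), (Eve, Alpha), (Jo, Alpha), (Kim, Alpha), (Lee, Alpha), (Rae, Alpha), (Uma, Alpha), (Xia, Alpha), (Zed, Alpha)}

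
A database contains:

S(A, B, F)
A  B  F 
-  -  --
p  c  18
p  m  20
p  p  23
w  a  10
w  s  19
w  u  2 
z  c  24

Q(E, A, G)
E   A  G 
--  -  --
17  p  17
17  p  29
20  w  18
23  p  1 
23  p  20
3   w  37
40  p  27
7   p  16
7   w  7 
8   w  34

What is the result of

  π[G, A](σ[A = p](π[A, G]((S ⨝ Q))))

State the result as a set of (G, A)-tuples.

S ⋈ Q (natural join on A): {(p, c, 18, 17, 17), (p, c, 18, 17, 29), (p, c, 18, 23, 1), (p, c, 18, 23, 20), (p, c, 18, 40, 27), (p, c, 18, 7, 16), (p, m, 20, 17, 17), (p, m, 20, 17, 29), (p, m, 20, 23, 1), (p, m, 20, 23, 20), (p, m, 20, 40, 27), (p, m, 20, 7, 16), (p, p, 23, 17, 17), (p, p, 23, 17, 29), (p, p, 23, 23, 1), (p, p, 23, 23, 20), (p, p, 23, 40, 27), (p, p, 23, 7, 16), (w, a, 10, 20, 18), (w, a, 10, 3, 37), (w, a, 10, 7, 7), (w, a, 10, 8, 34), (w, s, 19, 20, 18), (w, s, 19, 3, 37), (w, s, 19, 7, 7), (w, s, 19, 8, 34), (w, u, 2, 20, 18), (w, u, 2, 3, 37), (w, u, 2, 7, 7), (w, u, 2, 8, 34)}
π[A, G]: project onto (A, G) (20 duplicate(s) eliminated) → {(p, 1), (p, 16), (p, 17), (p, 20), (p, 27), (p, 29), (w, 18), (w, 34), (w, 37), (w, 7)}
Selection A = p: {(p, 1), (p, 16), (p, 17), (p, 20), (p, 27), (p, 29)}
π[G, A]: project onto (G, A) → {(1, p), (16, p), (17, p), (20, p), (27, p), (29, p)}

{(1, p), (16, p), (17, p), (20, p), (27, p), (29, p)}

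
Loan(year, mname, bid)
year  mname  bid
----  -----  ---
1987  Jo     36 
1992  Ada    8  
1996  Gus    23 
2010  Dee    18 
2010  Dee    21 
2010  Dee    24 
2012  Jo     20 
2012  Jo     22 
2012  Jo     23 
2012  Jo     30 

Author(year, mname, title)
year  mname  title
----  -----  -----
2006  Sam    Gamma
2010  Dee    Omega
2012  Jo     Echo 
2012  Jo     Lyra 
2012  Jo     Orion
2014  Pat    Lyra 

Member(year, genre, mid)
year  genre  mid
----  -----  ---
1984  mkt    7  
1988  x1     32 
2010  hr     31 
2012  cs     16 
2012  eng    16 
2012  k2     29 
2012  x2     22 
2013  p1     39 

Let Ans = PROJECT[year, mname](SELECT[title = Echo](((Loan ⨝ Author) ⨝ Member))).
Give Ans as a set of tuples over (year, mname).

{(2012, Jo)}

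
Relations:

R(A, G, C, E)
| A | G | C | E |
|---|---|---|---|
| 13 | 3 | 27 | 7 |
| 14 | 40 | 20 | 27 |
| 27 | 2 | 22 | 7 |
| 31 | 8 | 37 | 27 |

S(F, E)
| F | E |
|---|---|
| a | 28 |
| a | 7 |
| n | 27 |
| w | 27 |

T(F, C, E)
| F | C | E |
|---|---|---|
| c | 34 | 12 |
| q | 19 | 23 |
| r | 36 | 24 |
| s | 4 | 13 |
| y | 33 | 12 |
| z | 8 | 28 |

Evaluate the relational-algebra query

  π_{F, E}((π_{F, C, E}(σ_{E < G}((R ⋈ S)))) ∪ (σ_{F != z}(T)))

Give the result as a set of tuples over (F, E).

Joining R and S on E yields {(13, 3, 27, 7, a), (14, 40, 20, 27, n), (14, 40, 20, 27, w), (27, 2, 22, 7, a), (31, 8, 37, 27, n), (31, 8, 37, 27, w)}.
σ[E < G]: keep tuples satisfying E < G → {(14, 40, 20, 27, n), (14, 40, 20, 27, w)}
π_{F, C, E} gives {(n, 20, 27), (w, 20, 27)}.
σ[F != z]: keep tuples satisfying F != z → {(c, 34, 12), (q, 19, 23), (r, 36, 24), (s, 4, 13), (y, 33, 12)}
Taking the union: {(c, 34, 12), (n, 20, 27), (q, 19, 23), (r, 36, 24), (s, 4, 13), (w, 20, 27), (y, 33, 12)}
π_{F, E} gives {(c, 12), (n, 27), (q, 23), (r, 24), (s, 13), (w, 27), (y, 12)}.

{(c, 12), (n, 27), (q, 23), (r, 24), (s, 13), (w, 27), (y, 12)}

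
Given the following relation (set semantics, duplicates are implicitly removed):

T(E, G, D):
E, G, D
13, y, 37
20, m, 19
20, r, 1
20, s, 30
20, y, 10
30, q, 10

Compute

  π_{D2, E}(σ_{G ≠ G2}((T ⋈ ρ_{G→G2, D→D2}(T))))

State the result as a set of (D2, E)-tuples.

{(1, 20), (10, 20), (19, 20), (30, 20)}

ρ[G→G2, D→D2]: schema becomes (E, G2, D2); tuples unchanged.
Natural join on E: {(13, y, 37, y, 37), (20, m, 19, m, 19), (20, m, 19, r, 1), (20, m, 19, s, 30), (20, m, 19, y, 10), (20, r, 1, m, 19), (20, r, 1, r, 1), (20, r, 1, s, 30), (20, r, 1, y, 10), (20, s, 30, m, 19), (20, s, 30, r, 1), (20, s, 30, s, 30), (20, s, 30, y, 10), (20, y, 10, m, 19), (20, y, 10, r, 1), (20, y, 10, s, 30), (20, y, 10, y, 10), (30, q, 10, q, 10)}
Apply σ_{G ≠ G2}; surviving tuples: {(20, m, 19, r, 1), (20, m, 19, s, 30), (20, m, 19, y, 10), (20, r, 1, m, 19), (20, r, 1, s, 30), (20, r, 1, y, 10), (20, s, 30, m, 19), (20, s, 30, r, 1), (20, s, 30, y, 10), (20, y, 10, m, 19), (20, y, 10, r, 1), (20, y, 10, s, 30)}
π_{D2, E} gives {(1, 20), (10, 20), (19, 20), (30, 20)} (8 duplicate(s) eliminated).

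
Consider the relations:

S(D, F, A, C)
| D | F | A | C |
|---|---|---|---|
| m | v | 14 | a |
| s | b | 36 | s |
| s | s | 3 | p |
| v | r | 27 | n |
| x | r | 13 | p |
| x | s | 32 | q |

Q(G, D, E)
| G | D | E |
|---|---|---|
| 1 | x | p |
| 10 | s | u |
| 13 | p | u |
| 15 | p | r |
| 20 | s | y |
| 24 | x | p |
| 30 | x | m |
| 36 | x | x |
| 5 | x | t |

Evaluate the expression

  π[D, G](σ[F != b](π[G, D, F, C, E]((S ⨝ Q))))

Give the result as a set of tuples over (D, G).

S ⋈ Q (natural join on D): {(s, b, 36, s, 10, u), (s, b, 36, s, 20, y), (s, s, 3, p, 10, u), (s, s, 3, p, 20, y), (x, r, 13, p, 1, p), (x, r, 13, p, 24, p), (x, r, 13, p, 30, m), (x, r, 13, p, 36, x), (x, r, 13, p, 5, t), (x, s, 32, q, 1, p), (x, s, 32, q, 24, p), (x, s, 32, q, 30, m), (x, s, 32, q, 36, x), (x, s, 32, q, 5, t)}
π_{G, D, F, C, E} gives {(1, x, r, p, p), (1, x, s, q, p), (10, s, b, s, u), (10, s, s, p, u), (20, s, b, s, y), (20, s, s, p, y), (24, x, r, p, p), (24, x, s, q, p), (30, x, r, p, m), (30, x, s, q, m), (36, x, r, p, x), (36, x, s, q, x), (5, x, r, p, t), (5, x, s, q, t)}.
Apply σ_{F != b}; surviving tuples: {(1, x, r, p, p), (1, x, s, q, p), (10, s, s, p, u), (20, s, s, p, y), (24, x, r, p, p), (24, x, s, q, p), (30, x, r, p, m), (30, x, s, q, m), (36, x, r, p, x), (36, x, s, q, x), (5, x, r, p, t), (5, x, s, q, t)}
π_{D, G} gives {(s, 10), (s, 20), (x, 1), (x, 24), (x, 30), (x, 36), (x, 5)} (5 duplicate(s) eliminated).

{(s, 10), (s, 20), (x, 1), (x, 24), (x, 30), (x, 36), (x, 5)}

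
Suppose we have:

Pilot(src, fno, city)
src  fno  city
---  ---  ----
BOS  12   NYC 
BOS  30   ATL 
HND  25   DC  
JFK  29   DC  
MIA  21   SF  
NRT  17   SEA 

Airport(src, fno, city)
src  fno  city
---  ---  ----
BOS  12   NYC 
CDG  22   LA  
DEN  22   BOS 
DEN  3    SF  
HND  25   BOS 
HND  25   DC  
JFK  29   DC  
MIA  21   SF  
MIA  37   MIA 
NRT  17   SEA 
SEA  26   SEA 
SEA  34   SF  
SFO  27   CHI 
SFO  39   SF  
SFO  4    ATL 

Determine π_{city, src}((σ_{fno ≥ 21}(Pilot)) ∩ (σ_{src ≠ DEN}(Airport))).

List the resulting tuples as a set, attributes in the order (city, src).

Selection fno ≥ 21: {(BOS, 30, ATL), (HND, 25, DC), (JFK, 29, DC), (MIA, 21, SF)}
Selection src ≠ DEN: {(BOS, 12, NYC), (CDG, 22, LA), (HND, 25, BOS), (HND, 25, DC), (JFK, 29, DC), (MIA, 21, SF), (MIA, 37, MIA), (NRT, 17, SEA), (SEA, 26, SEA), (SEA, 34, SF), (SFO, 27, CHI), (SFO, 39, SF), (SFO, 4, ATL)}
Set intersection of the two operands is {(HND, 25, DC), (JFK, 29, DC), (MIA, 21, SF)}.
π_{city, src} gives {(DC, HND), (DC, JFK), (SF, MIA)}.

{(DC, HND), (DC, JFK), (SF, MIA)}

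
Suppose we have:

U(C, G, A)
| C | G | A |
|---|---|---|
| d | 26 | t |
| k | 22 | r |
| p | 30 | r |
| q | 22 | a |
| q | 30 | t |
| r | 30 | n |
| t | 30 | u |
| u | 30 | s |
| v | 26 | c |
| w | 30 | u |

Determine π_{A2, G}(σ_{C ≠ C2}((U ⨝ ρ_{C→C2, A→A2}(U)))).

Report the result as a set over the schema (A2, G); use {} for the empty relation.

{(a, 22), (c, 26), (n, 30), (r, 22), (r, 30), (s, 30), (t, 26), (t, 30), (u, 30)}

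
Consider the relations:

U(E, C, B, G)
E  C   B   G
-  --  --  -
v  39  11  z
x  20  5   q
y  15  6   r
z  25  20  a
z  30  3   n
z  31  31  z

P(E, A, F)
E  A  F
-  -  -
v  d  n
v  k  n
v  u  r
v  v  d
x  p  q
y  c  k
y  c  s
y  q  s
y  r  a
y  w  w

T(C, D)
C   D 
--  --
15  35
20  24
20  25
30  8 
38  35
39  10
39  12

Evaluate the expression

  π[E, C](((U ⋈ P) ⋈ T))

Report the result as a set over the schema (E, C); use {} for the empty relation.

Joining U and P on E yields {(v, 39, 11, z, d, n), (v, 39, 11, z, k, n), (v, 39, 11, z, u, r), (v, 39, 11, z, v, d), (x, 20, 5, q, p, q), (y, 15, 6, r, c, k), (y, 15, 6, r, c, s), (y, 15, 6, r, q, s), (y, 15, 6, r, r, a), (y, 15, 6, r, w, w)}.
Joining (U ⋈ P) and T on C yields {(v, 39, 11, z, d, n, 10), (v, 39, 11, z, d, n, 12), (v, 39, 11, z, k, n, 10), (v, 39, 11, z, k, n, 12), (v, 39, 11, z, u, r, 10), (v, 39, 11, z, u, r, 12), (v, 39, 11, z, v, d, 10), (v, 39, 11, z, v, d, 12), (x, 20, 5, q, p, q, 24), (x, 20, 5, q, p, q, 25), (y, 15, 6, r, c, k, 35), (y, 15, 6, r, c, s, 35), (y, 15, 6, r, q, s, 35), (y, 15, 6, r, r, a, 35), (y, 15, 6, r, w, w, 35)}.
Keep only column(s) E, C (12 duplicate(s) eliminated): {(v, 39), (x, 20), (y, 15)}

{(v, 39), (x, 20), (y, 15)}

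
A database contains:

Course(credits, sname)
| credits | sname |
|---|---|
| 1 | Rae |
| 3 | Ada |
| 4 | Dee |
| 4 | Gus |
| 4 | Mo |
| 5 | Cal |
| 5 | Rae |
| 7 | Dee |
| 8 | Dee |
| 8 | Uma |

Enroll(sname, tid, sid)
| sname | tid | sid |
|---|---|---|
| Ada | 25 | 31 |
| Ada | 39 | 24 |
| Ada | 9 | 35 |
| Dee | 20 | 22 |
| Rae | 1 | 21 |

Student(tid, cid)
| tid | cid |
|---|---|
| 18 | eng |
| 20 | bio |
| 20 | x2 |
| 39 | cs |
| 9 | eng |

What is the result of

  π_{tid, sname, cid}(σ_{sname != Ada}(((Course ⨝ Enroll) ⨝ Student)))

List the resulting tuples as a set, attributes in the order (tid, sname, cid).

Course ⋈ Enroll (natural join on sname): {(1, Rae, 1, 21), (3, Ada, 25, 31), (3, Ada, 39, 24), (3, Ada, 9, 35), (4, Dee, 20, 22), (5, Rae, 1, 21), (7, Dee, 20, 22), (8, Dee, 20, 22)}
(Course ⨝ Enroll) ⋈ Student (natural join on tid): {(3, Ada, 39, 24, cs), (3, Ada, 9, 35, eng), (4, Dee, 20, 22, bio), (4, Dee, 20, 22, x2), (7, Dee, 20, 22, bio), (7, Dee, 20, 22, x2), (8, Dee, 20, 22, bio), (8, Dee, 20, 22, x2)}
Selection sname != Ada: {(4, Dee, 20, 22, bio), (4, Dee, 20, 22, x2), (7, Dee, 20, 22, bio), (7, Dee, 20, 22, x2), (8, Dee, 20, 22, bio), (8, Dee, 20, 22, x2)}
Projecting to tid, sname, cid (4 duplicate(s) eliminated): {(20, Dee, bio), (20, Dee, x2)}

{(20, Dee, bio), (20, Dee, x2)}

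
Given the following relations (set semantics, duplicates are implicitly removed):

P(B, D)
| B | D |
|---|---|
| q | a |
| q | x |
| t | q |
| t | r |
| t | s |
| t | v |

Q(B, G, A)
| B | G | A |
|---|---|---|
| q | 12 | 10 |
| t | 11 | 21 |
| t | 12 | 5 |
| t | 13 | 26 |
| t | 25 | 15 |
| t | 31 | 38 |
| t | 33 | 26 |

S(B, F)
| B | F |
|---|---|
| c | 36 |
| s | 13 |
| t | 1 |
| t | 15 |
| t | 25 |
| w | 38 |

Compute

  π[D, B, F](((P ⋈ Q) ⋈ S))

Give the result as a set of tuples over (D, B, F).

{(q, t, 1), (q, t, 15), (q, t, 25), (r, t, 1), (r, t, 15), (r, t, 25), (s, t, 1), (s, t, 15), (s, t, 25), (v, t, 1), (v, t, 15), (v, t, 25)}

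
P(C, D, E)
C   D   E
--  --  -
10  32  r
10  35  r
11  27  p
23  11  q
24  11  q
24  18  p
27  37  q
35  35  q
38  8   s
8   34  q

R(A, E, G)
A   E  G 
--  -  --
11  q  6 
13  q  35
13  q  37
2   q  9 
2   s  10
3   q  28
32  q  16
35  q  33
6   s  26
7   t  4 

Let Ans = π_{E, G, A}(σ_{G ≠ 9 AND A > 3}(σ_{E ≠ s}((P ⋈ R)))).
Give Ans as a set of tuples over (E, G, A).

{(q, 16, 32), (q, 33, 35), (q, 35, 13), (q, 37, 13), (q, 6, 11)}

Joining P and R on E yields {(23, 11, q, 11, 6), (23, 11, q, 13, 35), (23, 11, q, 13, 37), (23, 11, q, 2, 9), (23, 11, q, 3, 28), (23, 11, q, 32, 16), (23, 11, q, 35, 33), (24, 11, q, 11, 6), (24, 11, q, 13, 35), (24, 11, q, 13, 37), (24, 11, q, 2, 9), (24, 11, q, 3, 28), (24, 11, q, 32, 16), (24, 11, q, 35, 33), (27, 37, q, 11, 6), (27, 37, q, 13, 35), (27, 37, q, 13, 37), (27, 37, q, 2, 9), (27, 37, q, 3, 28), (27, 37, q, 32, 16), (27, 37, q, 35, 33), (35, 35, q, 11, 6), (35, 35, q, 13, 35), (35, 35, q, 13, 37), (35, 35, q, 2, 9), (35, 35, q, 3, 28), (35, 35, q, 32, 16), (35, 35, q, 35, 33), (38, 8, s, 2, 10), (38, 8, s, 6, 26), (8, 34, q, 11, 6), (8, 34, q, 13, 35), (8, 34, q, 13, 37), (8, 34, q, 2, 9), (8, 34, q, 3, 28), (8, 34, q, 32, 16), (8, 34, q, 35, 33)}.
Filtering on E ≠ s leaves {(23, 11, q, 11, 6), (23, 11, q, 13, 35), (23, 11, q, 13, 37), (23, 11, q, 2, 9), (23, 11, q, 3, 28), (23, 11, q, 32, 16), (23, 11, q, 35, 33), (24, 11, q, 11, 6), (24, 11, q, 13, 35), (24, 11, q, 13, 37), (24, 11, q, 2, 9), (24, 11, q, 3, 28), (24, 11, q, 32, 16), (24, 11, q, 35, 33), (27, 37, q, 11, 6), (27, 37, q, 13, 35), (27, 37, q, 13, 37), (27, 37, q, 2, 9), (27, 37, q, 3, 28), (27, 37, q, 32, 16), (27, 37, q, 35, 33), (35, 35, q, 11, 6), (35, 35, q, 13, 35), (35, 35, q, 13, 37), (35, 35, q, 2, 9), (35, 35, q, 3, 28), (35, 35, q, 32, 16), (35, 35, q, 35, 33), (8, 34, q, 11, 6), (8, 34, q, 13, 35), (8, 34, q, 13, 37), (8, 34, q, 2, 9), (8, 34, q, 3, 28), (8, 34, q, 32, 16), (8, 34, q, 35, 33)}.
Filtering on G ≠ 9 AND A > 3 leaves {(23, 11, q, 11, 6), (23, 11, q, 13, 35), (23, 11, q, 13, 37), (23, 11, q, 32, 16), (23, 11, q, 35, 33), (24, 11, q, 11, 6), (24, 11, q, 13, 35), (24, 11, q, 13, 37), (24, 11, q, 32, 16), (24, 11, q, 35, 33), (27, 37, q, 11, 6), (27, 37, q, 13, 35), (27, 37, q, 13, 37), (27, 37, q, 32, 16), (27, 37, q, 35, 33), (35, 35, q, 11, 6), (35, 35, q, 13, 35), (35, 35, q, 13, 37), (35, 35, q, 32, 16), (35, 35, q, 35, 33), (8, 34, q, 11, 6), (8, 34, q, 13, 35), (8, 34, q, 13, 37), (8, 34, q, 32, 16), (8, 34, q, 35, 33)}.
Keep only column(s) E, G, A (20 duplicate(s) eliminated): {(q, 16, 32), (q, 33, 35), (q, 35, 13), (q, 37, 13), (q, 6, 11)}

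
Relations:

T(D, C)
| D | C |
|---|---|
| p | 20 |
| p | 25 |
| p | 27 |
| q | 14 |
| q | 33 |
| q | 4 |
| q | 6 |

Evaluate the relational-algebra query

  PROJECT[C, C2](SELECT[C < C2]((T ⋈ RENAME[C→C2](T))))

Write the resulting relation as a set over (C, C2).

ρ[C→C2]: schema becomes (D, C2); tuples unchanged.
Joining T and RENAME[C→C2](T) on D yields {(p, 20, 20), (p, 20, 25), (p, 20, 27), (p, 25, 20), (p, 25, 25), (p, 25, 27), (p, 27, 20), (p, 27, 25), (p, 27, 27), (q, 14, 14), (q, 14, 33), (q, 14, 4), (q, 14, 6), (q, 33, 14), (q, 33, 33), (q, 33, 4), (q, 33, 6), (q, 4, 14), (q, 4, 33), (q, 4, 4), (q, 4, 6), (q, 6, 14), (q, 6, 33), (q, 6, 4), (q, 6, 6)}.
σ[C < C2]: keep tuples satisfying C < C2 → {(p, 20, 25), (p, 20, 27), (p, 25, 27), (q, 14, 33), (q, 4, 14), (q, 4, 33), (q, 4, 6), (q, 6, 14), (q, 6, 33)}
Projecting to C, C2: {(14, 33), (20, 25), (20, 27), (25, 27), (4, 14), (4, 33), (4, 6), (6, 14), (6, 33)}

{(14, 33), (20, 25), (20, 27), (25, 27), (4, 14), (4, 33), (4, 6), (6, 14), (6, 33)}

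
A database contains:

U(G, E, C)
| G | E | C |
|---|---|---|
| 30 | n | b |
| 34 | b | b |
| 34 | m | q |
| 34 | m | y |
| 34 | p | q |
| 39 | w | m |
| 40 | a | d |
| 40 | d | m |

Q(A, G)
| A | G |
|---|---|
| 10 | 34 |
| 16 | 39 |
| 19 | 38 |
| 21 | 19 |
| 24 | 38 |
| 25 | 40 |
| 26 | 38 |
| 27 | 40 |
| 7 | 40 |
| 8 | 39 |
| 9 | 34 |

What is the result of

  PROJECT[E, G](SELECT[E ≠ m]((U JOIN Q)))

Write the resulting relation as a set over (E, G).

U ⋈ Q (natural join on G): {(34, b, b, 10), (34, b, b, 9), (34, m, q, 10), (34, m, q, 9), (34, m, y, 10), (34, m, y, 9), (34, p, q, 10), (34, p, q, 9), (39, w, m, 16), (39, w, m, 8), (40, a, d, 25), (40, a, d, 27), (40, a, d, 7), (40, d, m, 25), (40, d, m, 27), (40, d, m, 7)}
Selection E ≠ m: {(34, b, b, 10), (34, b, b, 9), (34, p, q, 10), (34, p, q, 9), (39, w, m, 16), (39, w, m, 8), (40, a, d, 25), (40, a, d, 27), (40, a, d, 7), (40, d, m, 25), (40, d, m, 27), (40, d, m, 7)}
Keep only column(s) E, G (7 duplicate(s) eliminated): {(a, 40), (b, 34), (d, 40), (p, 34), (w, 39)}

{(a, 40), (b, 34), (d, 40), (p, 34), (w, 39)}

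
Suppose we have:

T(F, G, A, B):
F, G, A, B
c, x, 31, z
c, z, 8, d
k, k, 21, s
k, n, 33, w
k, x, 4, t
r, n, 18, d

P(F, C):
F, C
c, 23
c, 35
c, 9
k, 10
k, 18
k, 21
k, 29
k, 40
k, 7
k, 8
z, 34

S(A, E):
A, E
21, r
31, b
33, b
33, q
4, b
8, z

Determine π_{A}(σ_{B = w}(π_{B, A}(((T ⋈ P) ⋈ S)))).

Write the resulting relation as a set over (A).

Natural join on F: {(c, x, 31, z, 23), (c, x, 31, z, 35), (c, x, 31, z, 9), (c, z, 8, d, 23), (c, z, 8, d, 35), (c, z, 8, d, 9), (k, k, 21, s, 10), (k, k, 21, s, 18), (k, k, 21, s, 21), (k, k, 21, s, 29), (k, k, 21, s, 40), (k, k, 21, s, 7), (k, k, 21, s, 8), (k, n, 33, w, 10), (k, n, 33, w, 18), (k, n, 33, w, 21), (k, n, 33, w, 29), (k, n, 33, w, 40), (k, n, 33, w, 7), (k, n, 33, w, 8), (k, x, 4, t, 10), (k, x, 4, t, 18), (k, x, 4, t, 21), (k, x, 4, t, 29), (k, x, 4, t, 40), (k, x, 4, t, 7), (k, x, 4, t, 8)}
Natural join on A: {(c, x, 31, z, 23, b), (c, x, 31, z, 35, b), (c, x, 31, z, 9, b), (c, z, 8, d, 23, z), (c, z, 8, d, 35, z), (c, z, 8, d, 9, z), (k, k, 21, s, 10, r), (k, k, 21, s, 18, r), (k, k, 21, s, 21, r), (k, k, 21, s, 29, r), (k, k, 21, s, 40, r), (k, k, 21, s, 7, r), (k, k, 21, s, 8, r), (k, n, 33, w, 10, b), (k, n, 33, w, 10, q), (k, n, 33, w, 18, b), (k, n, 33, w, 18, q), (k, n, 33, w, 21, b), (k, n, 33, w, 21, q), (k, n, 33, w, 29, b), (k, n, 33, w, 29, q), (k, n, 33, w, 40, b), (k, n, 33, w, 40, q), (k, n, 33, w, 7, b), (k, n, 33, w, 7, q), (k, n, 33, w, 8, b), (k, n, 33, w, 8, q), (k, x, 4, t, 10, b), (k, x, 4, t, 18, b), (k, x, 4, t, 21, b), (k, x, 4, t, 29, b), (k, x, 4, t, 40, b), (k, x, 4, t, 7, b), (k, x, 4, t, 8, b)}
Projecting to B, A (29 duplicate(s) eliminated): {(d, 8), (s, 21), (t, 4), (w, 33), (z, 31)}
σ[B = w]: keep tuples satisfying B = w → {(w, 33)}
Projecting to A: {33}

{33}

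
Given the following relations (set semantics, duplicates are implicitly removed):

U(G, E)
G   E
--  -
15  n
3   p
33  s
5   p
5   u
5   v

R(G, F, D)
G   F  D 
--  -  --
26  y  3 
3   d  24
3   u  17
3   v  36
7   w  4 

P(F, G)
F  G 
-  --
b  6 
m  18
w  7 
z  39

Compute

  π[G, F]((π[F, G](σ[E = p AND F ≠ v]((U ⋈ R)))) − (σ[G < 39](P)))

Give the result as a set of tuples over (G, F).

Joining U and R on G yields {(3, p, d, 24), (3, p, u, 17), (3, p, v, 36)}.
Apply σ_{E = p AND F ≠ v}; surviving tuples: {(3, p, d, 24), (3, p, u, 17)}
Keep only column(s) F, G: {(d, 3), (u, 3)}
Apply σ_{G < 39}; surviving tuples: {(b, 6), (m, 18), (w, 7)}
Set difference of the two operands is {(d, 3), (u, 3)}.
Keep only column(s) G, F: {(3, d), (3, u)}

{(3, d), (3, u)}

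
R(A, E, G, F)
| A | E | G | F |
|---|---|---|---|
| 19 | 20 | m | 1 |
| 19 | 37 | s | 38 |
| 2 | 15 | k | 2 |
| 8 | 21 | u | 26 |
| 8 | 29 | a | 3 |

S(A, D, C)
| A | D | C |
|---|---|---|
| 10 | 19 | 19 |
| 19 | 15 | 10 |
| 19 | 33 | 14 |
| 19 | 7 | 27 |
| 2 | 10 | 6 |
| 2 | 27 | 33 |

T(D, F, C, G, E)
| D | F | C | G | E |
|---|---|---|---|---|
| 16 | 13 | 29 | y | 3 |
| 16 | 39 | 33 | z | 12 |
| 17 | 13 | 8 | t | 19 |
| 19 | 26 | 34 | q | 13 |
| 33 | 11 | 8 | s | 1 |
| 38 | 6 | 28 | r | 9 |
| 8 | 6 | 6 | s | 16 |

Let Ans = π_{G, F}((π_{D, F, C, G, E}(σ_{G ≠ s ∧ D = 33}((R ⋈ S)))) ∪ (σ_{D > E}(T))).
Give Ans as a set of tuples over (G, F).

{(m, 1), (q, 26), (r, 6), (s, 11), (y, 13), (z, 39)}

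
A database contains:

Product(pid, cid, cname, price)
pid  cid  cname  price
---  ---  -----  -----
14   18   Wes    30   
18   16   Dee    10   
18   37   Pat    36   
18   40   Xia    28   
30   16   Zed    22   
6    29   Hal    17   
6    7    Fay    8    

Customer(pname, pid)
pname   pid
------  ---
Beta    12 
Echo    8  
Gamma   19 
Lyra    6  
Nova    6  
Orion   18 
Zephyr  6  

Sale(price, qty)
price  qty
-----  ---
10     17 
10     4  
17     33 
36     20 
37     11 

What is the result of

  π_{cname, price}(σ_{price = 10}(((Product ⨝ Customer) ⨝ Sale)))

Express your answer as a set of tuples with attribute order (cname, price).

{(Dee, 10)}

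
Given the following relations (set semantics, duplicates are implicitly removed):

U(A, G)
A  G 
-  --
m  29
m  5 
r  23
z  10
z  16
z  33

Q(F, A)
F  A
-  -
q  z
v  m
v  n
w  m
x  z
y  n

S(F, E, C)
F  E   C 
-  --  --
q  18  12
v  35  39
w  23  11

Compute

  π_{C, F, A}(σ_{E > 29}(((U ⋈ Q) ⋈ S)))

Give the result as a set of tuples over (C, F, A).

U ⋈ Q (natural join on A): {(m, 29, v), (m, 29, w), (m, 5, v), (m, 5, w), (z, 10, q), (z, 10, x), (z, 16, q), (z, 16, x), (z, 33, q), (z, 33, x)}
(U ⋈ Q) ⋈ S (natural join on F): {(m, 29, v, 35, 39), (m, 29, w, 23, 11), (m, 5, v, 35, 39), (m, 5, w, 23, 11), (z, 10, q, 18, 12), (z, 16, q, 18, 12), (z, 33, q, 18, 12)}
σ[E > 29]: keep tuples satisfying E > 29 → {(m, 29, v, 35, 39), (m, 5, v, 35, 39)}
Projecting to C, F, A (1 duplicate(s) eliminated): {(39, v, m)}

{(39, v, m)}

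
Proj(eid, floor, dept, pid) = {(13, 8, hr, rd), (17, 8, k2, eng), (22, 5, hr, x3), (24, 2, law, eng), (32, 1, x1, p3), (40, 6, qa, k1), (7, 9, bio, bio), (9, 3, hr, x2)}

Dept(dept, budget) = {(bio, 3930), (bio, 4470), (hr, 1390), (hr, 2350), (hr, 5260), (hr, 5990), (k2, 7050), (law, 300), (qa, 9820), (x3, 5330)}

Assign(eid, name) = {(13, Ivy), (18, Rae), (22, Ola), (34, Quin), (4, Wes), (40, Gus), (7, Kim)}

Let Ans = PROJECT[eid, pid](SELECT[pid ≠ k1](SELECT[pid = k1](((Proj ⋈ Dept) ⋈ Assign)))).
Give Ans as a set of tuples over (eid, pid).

{}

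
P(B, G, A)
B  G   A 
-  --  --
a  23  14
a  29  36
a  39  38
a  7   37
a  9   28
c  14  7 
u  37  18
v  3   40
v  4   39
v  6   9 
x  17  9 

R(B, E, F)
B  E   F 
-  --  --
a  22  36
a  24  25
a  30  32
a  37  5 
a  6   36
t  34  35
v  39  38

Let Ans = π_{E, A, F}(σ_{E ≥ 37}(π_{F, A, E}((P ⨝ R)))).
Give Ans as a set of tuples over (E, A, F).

P ⋈ R (natural join on B): {(a, 23, 14, 22, 36), (a, 23, 14, 24, 25), (a, 23, 14, 30, 32), (a, 23, 14, 37, 5), (a, 23, 14, 6, 36), (a, 29, 36, 22, 36), (a, 29, 36, 24, 25), (a, 29, 36, 30, 32), (a, 29, 36, 37, 5), (a, 29, 36, 6, 36), (a, 39, 38, 22, 36), (a, 39, 38, 24, 25), (a, 39, 38, 30, 32), (a, 39, 38, 37, 5), (a, 39, 38, 6, 36), (a, 7, 37, 22, 36), (a, 7, 37, 24, 25), (a, 7, 37, 30, 32), (a, 7, 37, 37, 5), (a, 7, 37, 6, 36), (a, 9, 28, 22, 36), (a, 9, 28, 24, 25), (a, 9, 28, 30, 32), (a, 9, 28, 37, 5), (a, 9, 28, 6, 36), (v, 3, 40, 39, 38), (v, 4, 39, 39, 38), (v, 6, 9, 39, 38)}
Projecting to F, A, E: {(25, 14, 24), (25, 28, 24), (25, 36, 24), (25, 37, 24), (25, 38, 24), (32, 14, 30), (32, 28, 30), (32, 36, 30), (32, 37, 30), (32, 38, 30), (36, 14, 22), (36, 14, 6), (36, 28, 22), (36, 28, 6), (36, 36, 22), (36, 36, 6), (36, 37, 22), (36, 37, 6), (36, 38, 22), (36, 38, 6), (38, 39, 39), (38, 40, 39), (38, 9, 39), (5, 14, 37), (5, 28, 37), (5, 36, 37), (5, 37, 37), (5, 38, 37)}
σ[E ≥ 37]: keep tuples satisfying E ≥ 37 → {(38, 39, 39), (38, 40, 39), (38, 9, 39), (5, 14, 37), (5, 28, 37), (5, 36, 37), (5, 37, 37), (5, 38, 37)}
Projecting to E, A, F: {(37, 14, 5), (37, 28, 5), (37, 36, 5), (37, 37, 5), (37, 38, 5), (39, 39, 38), (39, 40, 38), (39, 9, 38)}

{(37, 14, 5), (37, 28, 5), (37, 36, 5), (37, 37, 5), (37, 38, 5), (39, 39, 38), (39, 40, 38), (39, 9, 38)}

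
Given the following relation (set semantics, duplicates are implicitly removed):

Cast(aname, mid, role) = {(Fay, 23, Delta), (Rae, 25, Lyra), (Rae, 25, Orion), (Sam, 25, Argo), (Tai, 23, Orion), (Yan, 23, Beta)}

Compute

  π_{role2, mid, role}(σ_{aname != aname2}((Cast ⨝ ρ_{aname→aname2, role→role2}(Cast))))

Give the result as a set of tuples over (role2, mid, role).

{(Argo, 25, Lyra), (Argo, 25, Orion), (Beta, 23, Delta), (Beta, 23, Orion), (Delta, 23, Beta), (Delta, 23, Orion), (Lyra, 25, Argo), (Orion, 23, Beta), (Orion, 23, Delta), (Orion, 25, Argo)}

ρ[aname→aname2, role→role2]: schema becomes (aname2, mid, role2); tuples unchanged.
Natural join on mid: {(Fay, 23, Delta, Fay, Delta), (Fay, 23, Delta, Tai, Orion), (Fay, 23, Delta, Yan, Beta), (Rae, 25, Lyra, Rae, Lyra), (Rae, 25, Lyra, Rae, Orion), (Rae, 25, Lyra, Sam, Argo), (Rae, 25, Orion, Rae, Lyra), (Rae, 25, Orion, Rae, Orion), (Rae, 25, Orion, Sam, Argo), (Sam, 25, Argo, Rae, Lyra), (Sam, 25, Argo, Rae, Orion), (Sam, 25, Argo, Sam, Argo), (Tai, 23, Orion, Fay, Delta), (Tai, 23, Orion, Tai, Orion), (Tai, 23, Orion, Yan, Beta), (Yan, 23, Beta, Fay, Delta), (Yan, 23, Beta, Tai, Orion), (Yan, 23, Beta, Yan, Beta)}
σ[aname != aname2]: keep tuples satisfying aname != aname2 → {(Fay, 23, Delta, Tai, Orion), (Fay, 23, Delta, Yan, Beta), (Rae, 25, Lyra, Sam, Argo), (Rae, 25, Orion, Sam, Argo), (Sam, 25, Argo, Rae, Lyra), (Sam, 25, Argo, Rae, Orion), (Tai, 23, Orion, Fay, Delta), (Tai, 23, Orion, Yan, Beta), (Yan, 23, Beta, Fay, Delta), (Yan, 23, Beta, Tai, Orion)}
π_{role2, mid, role} gives {(Argo, 25, Lyra), (Argo, 25, Orion), (Beta, 23, Delta), (Beta, 23, Orion), (Delta, 23, Beta), (Delta, 23, Orion), (Lyra, 25, Argo), (Orion, 23, Beta), (Orion, 23, Delta), (Orion, 25, Argo)}.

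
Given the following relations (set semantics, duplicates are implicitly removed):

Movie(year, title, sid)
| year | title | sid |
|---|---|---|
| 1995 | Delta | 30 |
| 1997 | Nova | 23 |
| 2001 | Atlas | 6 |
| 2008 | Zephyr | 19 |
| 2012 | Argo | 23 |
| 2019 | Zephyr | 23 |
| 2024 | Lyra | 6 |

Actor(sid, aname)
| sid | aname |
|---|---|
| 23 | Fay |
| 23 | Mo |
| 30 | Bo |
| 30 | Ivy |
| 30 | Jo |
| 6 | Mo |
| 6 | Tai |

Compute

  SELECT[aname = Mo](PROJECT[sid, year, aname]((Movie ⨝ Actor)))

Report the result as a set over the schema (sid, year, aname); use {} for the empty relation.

{(23, 1997, Mo), (23, 2012, Mo), (23, 2019, Mo), (6, 2001, Mo), (6, 2024, Mo)}

Natural join on sid: {(1995, Delta, 30, Bo), (1995, Delta, 30, Ivy), (1995, Delta, 30, Jo), (1997, Nova, 23, Fay), (1997, Nova, 23, Mo), (2001, Atlas, 6, Mo), (2001, Atlas, 6, Tai), (2012, Argo, 23, Fay), (2012, Argo, 23, Mo), (2019, Zephyr, 23, Fay), (2019, Zephyr, 23, Mo), (2024, Lyra, 6, Mo), (2024, Lyra, 6, Tai)}
π_{sid, year, aname} gives {(23, 1997, Fay), (23, 1997, Mo), (23, 2012, Fay), (23, 2012, Mo), (23, 2019, Fay), (23, 2019, Mo), (30, 1995, Bo), (30, 1995, Ivy), (30, 1995, Jo), (6, 2001, Mo), (6, 2001, Tai), (6, 2024, Mo), (6, 2024, Tai)}.
σ[aname = Mo]: keep tuples satisfying aname = Mo → {(23, 1997, Mo), (23, 2012, Mo), (23, 2019, Mo), (6, 2001, Mo), (6, 2024, Mo)}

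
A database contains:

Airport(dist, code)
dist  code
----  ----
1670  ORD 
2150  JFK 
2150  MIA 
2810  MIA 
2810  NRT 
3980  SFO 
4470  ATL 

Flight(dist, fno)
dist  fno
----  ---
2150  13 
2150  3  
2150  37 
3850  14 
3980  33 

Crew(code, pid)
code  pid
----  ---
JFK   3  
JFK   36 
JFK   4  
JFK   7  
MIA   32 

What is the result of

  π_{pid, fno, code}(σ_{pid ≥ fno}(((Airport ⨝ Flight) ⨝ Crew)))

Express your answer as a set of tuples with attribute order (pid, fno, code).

{(3, 3, JFK), (32, 13, MIA), (32, 3, MIA), (36, 13, JFK), (36, 3, JFK), (4, 3, JFK), (7, 3, JFK)}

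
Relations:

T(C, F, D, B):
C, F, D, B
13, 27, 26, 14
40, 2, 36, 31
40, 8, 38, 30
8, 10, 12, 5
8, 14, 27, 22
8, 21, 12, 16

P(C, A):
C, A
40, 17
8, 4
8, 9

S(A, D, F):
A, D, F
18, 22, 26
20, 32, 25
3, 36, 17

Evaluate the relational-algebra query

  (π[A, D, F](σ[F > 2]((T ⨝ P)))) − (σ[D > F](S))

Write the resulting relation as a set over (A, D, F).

{(17, 38, 8), (4, 12, 10), (4, 12, 21), (4, 27, 14), (9, 12, 10), (9, 12, 21), (9, 27, 14)}

T ⋈ P (natural join on C): {(40, 2, 36, 31, 17), (40, 8, 38, 30, 17), (8, 10, 12, 5, 4), (8, 10, 12, 5, 9), (8, 14, 27, 22, 4), (8, 14, 27, 22, 9), (8, 21, 12, 16, 4), (8, 21, 12, 16, 9)}
σ[F > 2]: keep tuples satisfying F > 2 → {(40, 8, 38, 30, 17), (8, 10, 12, 5, 4), (8, 10, 12, 5, 9), (8, 14, 27, 22, 4), (8, 14, 27, 22, 9), (8, 21, 12, 16, 4), (8, 21, 12, 16, 9)}
Projecting to A, D, F: {(17, 38, 8), (4, 12, 10), (4, 12, 21), (4, 27, 14), (9, 12, 10), (9, 12, 21), (9, 27, 14)}
σ[D > F]: keep tuples satisfying D > F → {(20, 32, 25), (3, 36, 17)}
Set difference of the two operands is {(17, 38, 8), (4, 12, 10), (4, 12, 21), (4, 27, 14), (9, 12, 10), (9, 12, 21), (9, 27, 14)}.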